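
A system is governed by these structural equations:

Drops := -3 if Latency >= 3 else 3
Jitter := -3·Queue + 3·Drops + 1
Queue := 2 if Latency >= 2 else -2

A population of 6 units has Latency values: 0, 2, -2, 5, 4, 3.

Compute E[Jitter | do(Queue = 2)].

-5

The intervention sets Queue=2 in all 6 units regardless of Latency. Recomputing Jitter per unit gives 4, 4, 4, -14, -14, -14; average -5.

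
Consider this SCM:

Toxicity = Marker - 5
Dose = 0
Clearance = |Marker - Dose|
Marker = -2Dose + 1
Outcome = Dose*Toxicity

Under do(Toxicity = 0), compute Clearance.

1

The intervention breaks the incoming arrows to Toxicity: Toxicity = Marker - 5 no longer applies, and Toxicity = 0.
Clearance is not downstream of the intervention, so its value is determined by the original equations.
Marker = -2Dose + 1  [with Dose=0]  = 1
Clearance = |Marker - Dose|  [with Marker=1, Dose=0]  = 1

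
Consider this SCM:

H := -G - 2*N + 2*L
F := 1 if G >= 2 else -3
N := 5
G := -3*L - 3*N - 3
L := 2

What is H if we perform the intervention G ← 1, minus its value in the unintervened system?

do(G=1) replaces the equation G := -3*L - 3*N - 3 with the constant G = 1.
H = -G - 2*N + 2*L  [with G=1, N=5, L=2]  = -7
Without intervention: G = -3*L - 3*N - 3  [with L=2, N=5]  = -24; H = -G - 2*N + 2*L  [with G=-24, N=5, L=2]  = 18.
Change = -7 − 18 = -25.

-25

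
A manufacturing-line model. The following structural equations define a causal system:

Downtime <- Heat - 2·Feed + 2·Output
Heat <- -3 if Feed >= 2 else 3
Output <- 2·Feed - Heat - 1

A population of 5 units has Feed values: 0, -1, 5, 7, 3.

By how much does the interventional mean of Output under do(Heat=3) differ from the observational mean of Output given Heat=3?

Under do(Heat=3), Heat's equation is replaced by Heat=3 for every unit. Per-unit Output: -4, -6, 6, 10, 2. Mean = 1.6.
Observing Heat=3 restricts to units where Heat's equation naturally yields 3: Feed ∈ {0, -1}. In that subpopulation Output = -4, -6, mean -5.
Difference = 1.6 − (-5) = 6.6.

6.6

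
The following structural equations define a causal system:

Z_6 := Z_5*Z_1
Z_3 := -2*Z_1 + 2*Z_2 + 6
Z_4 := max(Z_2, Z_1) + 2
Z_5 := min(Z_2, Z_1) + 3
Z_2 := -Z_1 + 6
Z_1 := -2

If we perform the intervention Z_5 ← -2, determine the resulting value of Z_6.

The intervention breaks the incoming arrows to Z_5: Z_5 := min(Z_2, Z_1) + 3 no longer applies, and Z_5 = -2.
Z_6 = Z_5*Z_1  [with Z_5=-2, Z_1=-2]  = 4

4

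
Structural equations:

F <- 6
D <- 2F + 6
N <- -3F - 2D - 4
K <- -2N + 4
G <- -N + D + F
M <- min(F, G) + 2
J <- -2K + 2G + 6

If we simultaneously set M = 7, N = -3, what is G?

Under do(M = 7, N = -3), each intervened variable's structural equation is replaced by its fixed value.
D = 2F + 6  [with F=6]  = 18
G = -N + D + F  [with N=-3, D=18, F=6]  = 27

27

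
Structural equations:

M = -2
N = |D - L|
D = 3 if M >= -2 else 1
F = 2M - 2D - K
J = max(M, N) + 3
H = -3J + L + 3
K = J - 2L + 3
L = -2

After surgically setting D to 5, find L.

-2

Under do(D=5), the mechanism D = 3 if M >= -2 else 1 is discarded; D is fixed at 5.
L is not downstream of the intervention, so its value is determined by the original equations.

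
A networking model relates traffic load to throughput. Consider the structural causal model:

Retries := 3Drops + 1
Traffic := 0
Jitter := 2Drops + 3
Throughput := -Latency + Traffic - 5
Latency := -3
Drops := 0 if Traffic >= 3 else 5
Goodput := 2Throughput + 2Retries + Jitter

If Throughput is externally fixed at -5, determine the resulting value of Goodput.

35

Intervening sets Throughput = -5 and removes its equation (Throughput := -Latency + Traffic - 5).
Drops = 0 if Traffic >= 3 else 5  [with Traffic=0]  = 5
Retries = 3Drops + 1  [with Drops=5]  = 16
Jitter = 2Drops + 3  [with Drops=5]  = 13
Goodput = 2Throughput + 2Retries + Jitter  [with Throughput=-5, Retries=16, Jitter=13]  = 35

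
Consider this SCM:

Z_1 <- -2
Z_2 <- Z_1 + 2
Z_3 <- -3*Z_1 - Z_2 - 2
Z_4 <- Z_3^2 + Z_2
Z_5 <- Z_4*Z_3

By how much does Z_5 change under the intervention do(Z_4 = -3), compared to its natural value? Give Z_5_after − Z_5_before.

-76

Intervening sets Z_4 = -3 and removes its equation (Z_4 <- Z_3^2 + Z_2).
Z_2 = Z_1 + 2  [with Z_1=-2]  = 0
Z_3 = -3*Z_1 - Z_2 - 2  [with Z_1=-2, Z_2=0]  = 4
Z_5 = Z_4*Z_3  [with Z_4=-3, Z_3=4]  = -12
Without intervention: Z_2 = Z_1 + 2  [with Z_1=-2]  = 0; Z_3 = -3*Z_1 - Z_2 - 2  [with Z_1=-2, Z_2=0]  = 4; Z_4 = Z_3^2 + Z_2  [with Z_3=4, Z_2=0]  = 16; Z_5 = Z_4*Z_3  [with Z_4=16, Z_3=4]  = 64.
Change = -12 − 64 = -76.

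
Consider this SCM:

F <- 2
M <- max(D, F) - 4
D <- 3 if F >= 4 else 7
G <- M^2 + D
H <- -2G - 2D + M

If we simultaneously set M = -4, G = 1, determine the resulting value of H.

-20

Setting M = -4, G = 1 by intervention discards those variables' equations.
D = 3 if F >= 4 else 7  [with F=2]  = 7
H = -2G - 2D + M  [with G=1, D=7, M=-4]  = -20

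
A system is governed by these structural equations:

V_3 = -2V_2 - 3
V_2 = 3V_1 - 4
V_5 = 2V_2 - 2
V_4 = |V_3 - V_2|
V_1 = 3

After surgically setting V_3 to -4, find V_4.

The intervention breaks the incoming arrows to V_3: V_3 = -2V_2 - 3 no longer applies, and V_3 = -4.
V_2 = 3V_1 - 4  [with V_1=3]  = 5
V_4 = |V_3 - V_2|  [with V_3=-4, V_2=5]  = 9

9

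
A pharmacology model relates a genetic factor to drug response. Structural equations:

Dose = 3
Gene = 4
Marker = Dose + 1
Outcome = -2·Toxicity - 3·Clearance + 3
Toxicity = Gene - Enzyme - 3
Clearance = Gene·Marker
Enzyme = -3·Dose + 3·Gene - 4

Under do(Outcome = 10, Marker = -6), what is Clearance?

Setting Outcome = 10, Marker = -6 by intervention discards those variables' equations.
Clearance = Gene·Marker  [with Gene=4, Marker=-6]  = -24

-24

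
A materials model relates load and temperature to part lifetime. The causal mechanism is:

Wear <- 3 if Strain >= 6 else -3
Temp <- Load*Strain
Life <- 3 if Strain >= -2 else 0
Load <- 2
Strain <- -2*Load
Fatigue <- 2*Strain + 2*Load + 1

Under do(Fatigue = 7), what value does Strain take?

-4

Under do(Fatigue=7), the mechanism Fatigue <- 2*Strain + 2*Load + 1 is discarded; Fatigue is fixed at 7.
No directed path runs from Fatigue to Strain, so Strain keeps its natural value.
Strain = -2*Load  [with Load=2]  = -4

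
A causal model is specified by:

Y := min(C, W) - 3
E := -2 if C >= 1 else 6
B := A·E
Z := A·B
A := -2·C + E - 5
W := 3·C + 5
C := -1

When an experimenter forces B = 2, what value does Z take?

6

Intervening sets B = 2 and removes its equation (B := A·E).
E = -2 if C >= 1 else 6  [with C=-1]  = 6
A = -2·C + E - 5  [with C=-1, E=6]  = 3
Z = A·B  [with A=3, B=2]  = 6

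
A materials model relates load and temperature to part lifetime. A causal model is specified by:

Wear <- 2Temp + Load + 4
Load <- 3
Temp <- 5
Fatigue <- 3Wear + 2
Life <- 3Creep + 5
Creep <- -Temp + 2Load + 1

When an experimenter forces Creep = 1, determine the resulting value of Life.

8

The intervention breaks the incoming arrows to Creep: Creep <- -Temp + 2Load + 1 no longer applies, and Creep = 1.
Life = 3Creep + 5  [with Creep=1]  = 8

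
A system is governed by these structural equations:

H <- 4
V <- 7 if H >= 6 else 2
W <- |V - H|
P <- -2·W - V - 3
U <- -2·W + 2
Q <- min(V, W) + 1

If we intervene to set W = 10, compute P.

The intervention breaks the incoming arrows to W: W <- |V - H| no longer applies, and W = 10.
V = 7 if H >= 6 else 2  [with H=4]  = 2
P = -2·W - V - 3  [with W=10, V=2]  = -25

-25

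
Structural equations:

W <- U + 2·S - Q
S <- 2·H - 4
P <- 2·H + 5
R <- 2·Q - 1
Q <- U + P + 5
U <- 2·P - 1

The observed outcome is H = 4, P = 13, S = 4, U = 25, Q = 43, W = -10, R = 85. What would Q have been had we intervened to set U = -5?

Intervening sets U = -5 and removes its equation (U <- 2·P - 1).
P = 2·H + 5  [with H=4]  = 13
Q = U + P + 5  [with U=-5, P=13]  = 13

13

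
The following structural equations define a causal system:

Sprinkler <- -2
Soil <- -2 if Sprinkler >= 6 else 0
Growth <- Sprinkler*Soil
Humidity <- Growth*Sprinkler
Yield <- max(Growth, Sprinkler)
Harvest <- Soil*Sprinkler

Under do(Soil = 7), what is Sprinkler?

-2

Under do(Soil=7), the mechanism Soil <- -2 if Sprinkler >= 6 else 0 is discarded; Soil is fixed at 7.
Sprinkler is not downstream of the intervention, so its value is determined by the original equations.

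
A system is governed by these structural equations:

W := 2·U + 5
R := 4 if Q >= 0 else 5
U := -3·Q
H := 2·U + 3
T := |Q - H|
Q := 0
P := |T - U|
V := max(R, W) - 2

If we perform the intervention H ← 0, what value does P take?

0

The intervention breaks the incoming arrows to H: H := 2·U + 3 no longer applies, and H = 0.
U = -3·Q  [with Q=0]  = 0
T = |Q - H|  [with Q=0, H=0]  = 0
P = |T - U|  [with T=0, U=0]  = 0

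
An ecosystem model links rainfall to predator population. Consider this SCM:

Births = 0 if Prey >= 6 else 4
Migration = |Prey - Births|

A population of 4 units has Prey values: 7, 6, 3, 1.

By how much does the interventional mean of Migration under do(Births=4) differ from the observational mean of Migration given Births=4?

The intervention sets Births=4 in all 4 units regardless of Prey. Recomputing Migration per unit gives 3, 2, 1, 3; average 2.25.
Observing Births=4 restricts to units where Births's equation naturally yields 4: Prey ∈ {3, 1}. In that subpopulation Migration = 1, 3, mean 2.
Difference = 2.25 − 2 = 0.25.

0.25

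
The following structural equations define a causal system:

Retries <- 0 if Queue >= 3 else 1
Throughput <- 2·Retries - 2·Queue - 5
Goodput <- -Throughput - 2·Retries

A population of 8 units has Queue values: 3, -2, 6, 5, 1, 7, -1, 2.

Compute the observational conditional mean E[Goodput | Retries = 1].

1

Conditioning on Retries=1 selects the 4 unit(s) with Queue ∈ {-2, 1, -1, 2}. Their Goodput values: -3, 3, -1, 5. Mean = 1.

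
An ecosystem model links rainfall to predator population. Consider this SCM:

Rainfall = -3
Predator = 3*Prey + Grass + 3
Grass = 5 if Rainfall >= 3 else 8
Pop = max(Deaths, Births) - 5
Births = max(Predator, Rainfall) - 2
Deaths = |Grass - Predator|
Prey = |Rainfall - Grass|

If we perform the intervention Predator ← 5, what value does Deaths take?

Under do(Predator=5), the mechanism Predator = 3*Prey + Grass + 3 is discarded; Predator is fixed at 5.
Grass = 5 if Rainfall >= 3 else 8  [with Rainfall=-3]  = 8
Deaths = |Grass - Predator|  [with Grass=8, Predator=5]  = 3

3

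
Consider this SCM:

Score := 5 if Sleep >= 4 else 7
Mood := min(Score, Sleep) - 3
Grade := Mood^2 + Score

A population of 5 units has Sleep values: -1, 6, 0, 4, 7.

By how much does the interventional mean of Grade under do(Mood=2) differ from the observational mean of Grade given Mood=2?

The intervention sets Mood=2 in all 5 units regardless of Sleep. Recomputing Grade per unit gives 11, 9, 11, 9, 9; average 9.8.
Observing Mood=2 restricts to units where Mood's equation naturally yields 2: Sleep ∈ {6, 7}. In that subpopulation Grade = 9, 9, mean 9.
Difference = 9.8 − 9 = 0.8.

0.8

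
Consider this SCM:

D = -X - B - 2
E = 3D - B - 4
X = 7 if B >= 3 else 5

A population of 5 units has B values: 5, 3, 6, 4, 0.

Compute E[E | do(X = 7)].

do(X=7) breaks X's dependence on B. With X=7 fixed, E across the units is -51, -43, -55, -47, -31, mean -45.4.

-45.4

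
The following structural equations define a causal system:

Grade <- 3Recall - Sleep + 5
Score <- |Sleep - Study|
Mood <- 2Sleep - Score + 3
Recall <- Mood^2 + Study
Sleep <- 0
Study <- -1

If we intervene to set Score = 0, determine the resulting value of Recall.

do(Score=0) replaces the equation Score <- |Sleep - Study| with the constant Score = 0.
Mood = 2Sleep - Score + 3  [with Sleep=0, Score=0]  = 3
Recall = Mood^2 + Study  [with Mood=3, Study=-1]  = 8

8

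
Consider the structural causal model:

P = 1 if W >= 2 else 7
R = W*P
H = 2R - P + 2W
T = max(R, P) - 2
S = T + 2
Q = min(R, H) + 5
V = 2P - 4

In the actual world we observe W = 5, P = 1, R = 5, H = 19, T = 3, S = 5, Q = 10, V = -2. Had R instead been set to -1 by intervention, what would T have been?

-1

do(R=-1) replaces the equation R = W*P with the constant R = -1.
P = 1 if W >= 2 else 7  [with W=5]  = 1
T = max(R, P) - 2  [with R=-1, P=1]  = -1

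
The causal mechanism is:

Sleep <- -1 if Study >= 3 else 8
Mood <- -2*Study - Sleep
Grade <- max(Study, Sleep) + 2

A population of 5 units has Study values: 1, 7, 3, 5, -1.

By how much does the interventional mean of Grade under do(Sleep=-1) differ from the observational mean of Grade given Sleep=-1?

Every unit gets Sleep=-1 under the intervention. Grade values become 3, 9, 5, 7, 1; E[Grade|do(Sleep=-1)] = 5.
E[Grade|Sleep=-1] averages over only the 3 units with Sleep=-1 (Study = 7, 3, 5): Grade = 9, 5, 7, mean 7.
Difference = 5 − 7 = -2.

-2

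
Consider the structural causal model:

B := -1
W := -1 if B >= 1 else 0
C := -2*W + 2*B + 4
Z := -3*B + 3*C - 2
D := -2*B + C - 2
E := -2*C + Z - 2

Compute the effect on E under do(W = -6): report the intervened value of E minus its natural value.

12

Under do(W=-6), the mechanism W := -1 if B >= 1 else 0 is discarded; W is fixed at -6.
C = -2*W + 2*B + 4  [with W=-6, B=-1]  = 14
Z = -3*B + 3*C - 2  [with B=-1, C=14]  = 43
E = -2*C + Z - 2  [with C=14, Z=43]  = 13
Without intervention: W = -1 if B >= 1 else 0  [with B=-1]  = 0; C = -2*W + 2*B + 4  [with W=0, B=-1]  = 2; Z = -3*B + 3*C - 2  [with B=-1, C=2]  = 7; E = -2*C + Z - 2  [with C=2, Z=7]  = 1.
Change = 13 − 1 = 12.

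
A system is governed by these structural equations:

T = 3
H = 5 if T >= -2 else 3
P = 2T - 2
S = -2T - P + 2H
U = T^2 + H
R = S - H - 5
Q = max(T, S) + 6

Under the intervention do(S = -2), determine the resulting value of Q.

9

The intervention breaks the incoming arrows to S: S = -2T - P + 2H no longer applies, and S = -2.
Q = max(T, S) + 6  [with T=3, S=-2]  = 9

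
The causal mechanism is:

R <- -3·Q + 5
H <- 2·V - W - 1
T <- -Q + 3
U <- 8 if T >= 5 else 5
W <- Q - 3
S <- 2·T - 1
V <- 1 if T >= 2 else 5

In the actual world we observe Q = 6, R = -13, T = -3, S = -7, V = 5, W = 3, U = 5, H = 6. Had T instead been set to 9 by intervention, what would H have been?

-2

The intervention breaks the incoming arrows to T: T <- -Q + 3 no longer applies, and T = 9.
V = 1 if T >= 2 else 5  [with T=9]  = 1
W = Q - 3  [with Q=6]  = 3
H = 2·V - W - 1  [with V=1, W=3]  = -2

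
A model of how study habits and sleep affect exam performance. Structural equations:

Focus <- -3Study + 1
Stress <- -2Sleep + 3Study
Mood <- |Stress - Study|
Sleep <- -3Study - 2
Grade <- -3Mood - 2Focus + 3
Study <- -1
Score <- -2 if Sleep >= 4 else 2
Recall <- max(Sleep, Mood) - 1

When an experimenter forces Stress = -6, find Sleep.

Under do(Stress=-6), the mechanism Stress <- -2Sleep + 3Study is discarded; Stress is fixed at -6.
Since Sleep is not a descendant of the intervened variable, it is unaffected.
Sleep = -3Study - 2  [with Study=-1]  = 1

1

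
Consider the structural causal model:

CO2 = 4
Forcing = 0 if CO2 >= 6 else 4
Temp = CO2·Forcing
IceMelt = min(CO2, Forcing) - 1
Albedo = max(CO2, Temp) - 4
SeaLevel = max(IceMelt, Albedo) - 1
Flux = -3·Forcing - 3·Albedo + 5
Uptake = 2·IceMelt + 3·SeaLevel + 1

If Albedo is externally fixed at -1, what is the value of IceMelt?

The intervention breaks the incoming arrows to Albedo: Albedo = max(CO2, Temp) - 4 no longer applies, and Albedo = -1.
Since IceMelt is not a descendant of the intervened variable, it is unaffected.
Forcing = 0 if CO2 >= 6 else 4  [with CO2=4]  = 4
IceMelt = min(CO2, Forcing) - 1  [with CO2=4, Forcing=4]  = 3

3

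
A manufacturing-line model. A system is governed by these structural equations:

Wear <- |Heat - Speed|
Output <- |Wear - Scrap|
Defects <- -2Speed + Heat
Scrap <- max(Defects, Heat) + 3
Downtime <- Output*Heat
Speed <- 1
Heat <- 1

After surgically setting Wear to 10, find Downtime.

6

The intervention breaks the incoming arrows to Wear: Wear <- |Heat - Speed| no longer applies, and Wear = 10.
Defects = -2Speed + Heat  [with Speed=1, Heat=1]  = -1
Scrap = max(Defects, Heat) + 3  [with Defects=-1, Heat=1]  = 4
Output = |Wear - Scrap|  [with Wear=10, Scrap=4]  = 6
Downtime = Output*Heat  [with Output=6, Heat=1]  = 6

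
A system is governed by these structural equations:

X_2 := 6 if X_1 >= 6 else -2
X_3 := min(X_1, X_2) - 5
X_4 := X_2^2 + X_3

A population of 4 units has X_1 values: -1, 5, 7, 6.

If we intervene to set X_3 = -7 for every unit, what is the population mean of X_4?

13

The intervention sets X_3=-7 in all 4 units regardless of X_1. Recomputing X_4 per unit gives -3, -3, 29, 29; average 13.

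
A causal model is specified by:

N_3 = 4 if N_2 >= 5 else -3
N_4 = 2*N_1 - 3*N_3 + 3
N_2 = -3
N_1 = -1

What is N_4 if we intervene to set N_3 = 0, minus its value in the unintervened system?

The intervention breaks the incoming arrows to N_3: N_3 = 4 if N_2 >= 5 else -3 no longer applies, and N_3 = 0.
N_4 = 2*N_1 - 3*N_3 + 3  [with N_1=-1, N_3=0]  = 1
Without intervention: N_3 = 4 if N_2 >= 5 else -3  [with N_2=-3]  = -3; N_4 = 2*N_1 - 3*N_3 + 3  [with N_1=-1, N_3=-3]  = 10.
Change = 1 − 10 = -9.

-9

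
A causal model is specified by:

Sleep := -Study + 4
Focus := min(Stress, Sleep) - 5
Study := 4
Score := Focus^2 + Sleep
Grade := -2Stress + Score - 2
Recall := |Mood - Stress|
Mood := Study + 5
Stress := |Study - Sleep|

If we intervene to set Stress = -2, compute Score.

do(Stress=-2) replaces the equation Stress := |Study - Sleep| with the constant Stress = -2.
Sleep = -Study + 4  [with Study=4]  = 0
Focus = min(Stress, Sleep) - 5  [with Stress=-2, Sleep=0]  = -7
Score = Focus^2 + Sleep  [with Focus=-7, Sleep=0]  = 49

49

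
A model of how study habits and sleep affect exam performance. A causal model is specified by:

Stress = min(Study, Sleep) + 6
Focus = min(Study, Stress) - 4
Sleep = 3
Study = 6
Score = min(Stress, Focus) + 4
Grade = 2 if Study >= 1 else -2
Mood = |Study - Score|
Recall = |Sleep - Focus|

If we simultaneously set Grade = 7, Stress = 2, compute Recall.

5

Under do(Grade = 7, Stress = 2), each intervened variable's structural equation is replaced by its fixed value.
Focus = min(Study, Stress) - 4  [with Study=6, Stress=2]  = -2
Recall = |Sleep - Focus|  [with Sleep=3, Focus=-2]  = 5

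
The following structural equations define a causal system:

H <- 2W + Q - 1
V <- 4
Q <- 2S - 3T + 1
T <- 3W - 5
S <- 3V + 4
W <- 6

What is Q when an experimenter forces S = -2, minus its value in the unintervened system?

-36

Intervening sets S = -2 and removes its equation (S <- 3V + 4).
T = 3W - 5  [with W=6]  = 13
Q = 2S - 3T + 1  [with S=-2, T=13]  = -42
Without intervention: T = 3W - 5  [with W=6]  = 13; S = 3V + 4  [with V=4]  = 16; Q = 2S - 3T + 1  [with S=16, T=13]  = -6.
Change = -42 − (-6) = -36.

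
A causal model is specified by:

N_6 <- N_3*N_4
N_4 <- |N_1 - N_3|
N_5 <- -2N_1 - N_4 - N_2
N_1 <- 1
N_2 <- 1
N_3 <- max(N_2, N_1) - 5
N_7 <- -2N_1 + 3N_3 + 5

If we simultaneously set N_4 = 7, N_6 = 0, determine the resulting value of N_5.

-10

Setting N_4 = 7, N_6 = 0 by intervention discards those variables' equations.
N_5 = -2N_1 - N_4 - N_2  [with N_1=1, N_4=7, N_2=1]  = -10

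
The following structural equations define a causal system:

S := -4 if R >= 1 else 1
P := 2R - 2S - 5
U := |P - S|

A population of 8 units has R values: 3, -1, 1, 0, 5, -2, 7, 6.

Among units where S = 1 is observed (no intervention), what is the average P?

-9

Conditioning on S=1 selects the 3 unit(s) with R ∈ {-1, 0, -2}. Their P values: -9, -7, -11. Mean = -9.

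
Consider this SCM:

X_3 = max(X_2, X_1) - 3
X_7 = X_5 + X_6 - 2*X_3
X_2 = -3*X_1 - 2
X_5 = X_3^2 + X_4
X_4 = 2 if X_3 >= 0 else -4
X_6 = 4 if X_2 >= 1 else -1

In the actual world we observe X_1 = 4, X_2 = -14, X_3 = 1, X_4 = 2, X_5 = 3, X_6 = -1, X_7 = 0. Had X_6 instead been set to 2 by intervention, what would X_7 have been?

Intervening sets X_6 = 2 and removes its equation (X_6 = 4 if X_2 >= 1 else -1).
X_2 = -3*X_1 - 2  [with X_1=4]  = -14
X_3 = max(X_2, X_1) - 3  [with X_2=-14, X_1=4]  = 1
X_4 = 2 if X_3 >= 0 else -4  [with X_3=1]  = 2
X_5 = X_3^2 + X_4  [with X_3=1, X_4=2]  = 3
X_7 = X_5 + X_6 - 2*X_3  [with X_5=3, X_6=2, X_3=1]  = 3

3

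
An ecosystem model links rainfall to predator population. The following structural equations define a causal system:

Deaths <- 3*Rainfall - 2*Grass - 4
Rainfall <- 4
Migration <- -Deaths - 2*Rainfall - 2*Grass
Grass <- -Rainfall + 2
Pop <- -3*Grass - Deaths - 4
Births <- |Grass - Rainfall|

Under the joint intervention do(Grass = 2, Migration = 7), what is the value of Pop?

-14

Setting Grass = 2, Migration = 7 by intervention discards those variables' equations.
Deaths = 3*Rainfall - 2*Grass - 4  [with Rainfall=4, Grass=2]  = 4
Pop = -3*Grass - Deaths - 4  [with Grass=2, Deaths=4]  = -14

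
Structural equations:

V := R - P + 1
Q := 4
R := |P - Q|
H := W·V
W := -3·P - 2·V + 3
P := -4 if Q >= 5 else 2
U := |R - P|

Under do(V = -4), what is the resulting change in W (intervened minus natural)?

Intervening sets V = -4 and removes its equation (V := R - P + 1).
P = -4 if Q >= 5 else 2  [with Q=4]  = 2
W = -3·P - 2·V + 3  [with P=2, V=-4]  = 5
Without intervention: P = -4 if Q >= 5 else 2  [with Q=4]  = 2; R = |P - Q|  [with P=2, Q=4]  = 2; V = R - P + 1  [with R=2, P=2]  = 1; W = -3·P - 2·V + 3  [with P=2, V=1]  = -5.
Change = 5 − (-5) = 10.

10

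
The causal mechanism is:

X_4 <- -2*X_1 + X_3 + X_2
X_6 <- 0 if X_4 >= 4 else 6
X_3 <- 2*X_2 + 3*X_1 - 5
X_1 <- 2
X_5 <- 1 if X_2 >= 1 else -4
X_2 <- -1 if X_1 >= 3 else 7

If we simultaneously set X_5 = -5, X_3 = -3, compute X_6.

The joint intervention fixes X_5 = -5, X_3 = -3, removing each variable's own equation.
X_2 = -1 if X_1 >= 3 else 7  [with X_1=2]  = 7
X_4 = -2*X_1 + X_3 + X_2  [with X_1=2, X_3=-3, X_2=7]  = 0
X_6 = 0 if X_4 >= 4 else 6  [with X_4=0]  = 6

6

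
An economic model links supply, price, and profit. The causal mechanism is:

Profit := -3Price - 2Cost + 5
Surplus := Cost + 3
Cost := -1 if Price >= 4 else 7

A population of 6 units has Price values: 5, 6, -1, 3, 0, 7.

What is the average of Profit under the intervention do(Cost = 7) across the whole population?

do(Cost=7) breaks Cost's dependence on Price. With Cost=7 fixed, Profit across the units is -24, -27, -6, -18, -9, -30, mean -19.

-19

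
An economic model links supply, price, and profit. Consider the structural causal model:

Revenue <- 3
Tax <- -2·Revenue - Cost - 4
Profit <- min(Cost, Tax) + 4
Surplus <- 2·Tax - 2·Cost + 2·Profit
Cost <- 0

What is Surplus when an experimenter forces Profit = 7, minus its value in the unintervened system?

26

Intervening sets Profit = 7 and removes its equation (Profit <- min(Cost, Tax) + 4).
Tax = -2·Revenue - Cost - 4  [with Revenue=3, Cost=0]  = -10
Surplus = 2·Tax - 2·Cost + 2·Profit  [with Tax=-10, Cost=0, Profit=7]  = -6
Without intervention: Tax = -2·Revenue - Cost - 4  [with Revenue=3, Cost=0]  = -10; Profit = min(Cost, Tax) + 4  [with Cost=0, Tax=-10]  = -6; Surplus = 2·Tax - 2·Cost + 2·Profit  [with Tax=-10, Cost=0, Profit=-6]  = -32.
Change = -6 − (-32) = 26.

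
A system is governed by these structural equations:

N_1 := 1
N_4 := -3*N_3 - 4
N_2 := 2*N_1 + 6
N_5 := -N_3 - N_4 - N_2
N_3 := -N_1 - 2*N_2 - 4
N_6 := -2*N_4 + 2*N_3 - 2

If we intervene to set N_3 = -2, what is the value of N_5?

do(N_3=-2) replaces the equation N_3 := -N_1 - 2*N_2 - 4 with the constant N_3 = -2.
N_2 = 2*N_1 + 6  [with N_1=1]  = 8
N_4 = -3*N_3 - 4  [with N_3=-2]  = 2
N_5 = -N_3 - N_4 - N_2  [with N_3=-2, N_4=2, N_2=8]  = -8

-8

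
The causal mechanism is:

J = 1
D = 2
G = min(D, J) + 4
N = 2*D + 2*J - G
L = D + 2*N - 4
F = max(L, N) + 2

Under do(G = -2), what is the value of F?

The intervention breaks the incoming arrows to G: G = min(D, J) + 4 no longer applies, and G = -2.
N = 2*D + 2*J - G  [with D=2, J=1, G=-2]  = 8
L = D + 2*N - 4  [with D=2, N=8]  = 14
F = max(L, N) + 2  [with L=14, N=8]  = 16

16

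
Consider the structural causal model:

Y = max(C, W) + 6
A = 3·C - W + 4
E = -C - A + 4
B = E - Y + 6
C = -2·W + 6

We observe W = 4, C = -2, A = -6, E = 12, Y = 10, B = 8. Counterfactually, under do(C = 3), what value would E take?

-8

Under do(C=3), the mechanism C = -2·W + 6 is discarded; C is fixed at 3.
A = 3·C - W + 4  [with C=3, W=4]  = 9
E = -C - A + 4  [with C=3, A=9]  = -8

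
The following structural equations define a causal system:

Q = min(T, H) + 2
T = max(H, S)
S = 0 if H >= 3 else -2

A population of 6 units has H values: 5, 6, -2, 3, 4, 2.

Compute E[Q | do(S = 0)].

5

Under do(S=0), S's equation is replaced by S=0 for every unit. Per-unit Q: 7, 8, 0, 5, 6, 4. Mean = 5.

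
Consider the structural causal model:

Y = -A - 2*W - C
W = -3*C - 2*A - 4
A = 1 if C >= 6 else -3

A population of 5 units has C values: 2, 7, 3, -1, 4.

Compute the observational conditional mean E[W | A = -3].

Observing A=-3 restricts to units where A's equation naturally yields -3: C ∈ {2, 3, -1, 4}. In that subpopulation W = -4, -7, 5, -10, mean -4.

-4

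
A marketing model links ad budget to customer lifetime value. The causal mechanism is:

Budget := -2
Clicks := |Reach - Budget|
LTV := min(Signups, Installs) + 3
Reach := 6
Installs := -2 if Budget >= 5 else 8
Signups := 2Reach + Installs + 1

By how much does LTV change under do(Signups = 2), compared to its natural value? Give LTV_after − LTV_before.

-6

The intervention breaks the incoming arrows to Signups: Signups := 2Reach + Installs + 1 no longer applies, and Signups = 2.
Installs = -2 if Budget >= 5 else 8  [with Budget=-2]  = 8
LTV = min(Signups, Installs) + 3  [with Signups=2, Installs=8]  = 5
Without intervention: Installs = -2 if Budget >= 5 else 8  [with Budget=-2]  = 8; Signups = 2Reach + Installs + 1  [with Reach=6, Installs=8]  = 21; LTV = min(Signups, Installs) + 3  [with Signups=21, Installs=8]  = 11.
Change = 5 − 11 = -6.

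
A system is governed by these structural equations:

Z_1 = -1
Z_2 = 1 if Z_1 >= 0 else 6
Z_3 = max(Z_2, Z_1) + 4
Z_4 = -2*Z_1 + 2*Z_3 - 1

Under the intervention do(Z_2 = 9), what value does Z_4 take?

Under do(Z_2=9), the mechanism Z_2 = 1 if Z_1 >= 0 else 6 is discarded; Z_2 is fixed at 9.
Z_3 = max(Z_2, Z_1) + 4  [with Z_2=9, Z_1=-1]  = 13
Z_4 = -2*Z_1 + 2*Z_3 - 1  [with Z_1=-1, Z_3=13]  = 27

27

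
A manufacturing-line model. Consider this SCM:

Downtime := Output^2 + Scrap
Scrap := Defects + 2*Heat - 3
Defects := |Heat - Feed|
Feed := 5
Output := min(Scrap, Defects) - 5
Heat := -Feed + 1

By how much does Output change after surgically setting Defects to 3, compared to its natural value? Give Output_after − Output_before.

do(Defects=3) replaces the equation Defects := |Heat - Feed| with the constant Defects = 3.
Heat = -Feed + 1  [with Feed=5]  = -4
Scrap = Defects + 2*Heat - 3  [with Defects=3, Heat=-4]  = -8
Output = min(Scrap, Defects) - 5  [with Scrap=-8, Defects=3]  = -13
Without intervention: Heat = -Feed + 1  [with Feed=5]  = -4; Defects = |Heat - Feed|  [with Heat=-4, Feed=5]  = 9; Scrap = Defects + 2*Heat - 3  [with Defects=9, Heat=-4]  = -2; Output = min(Scrap, Defects) - 5  [with Scrap=-2, Defects=9]  = -7.
Change = -13 − (-7) = -6.

-6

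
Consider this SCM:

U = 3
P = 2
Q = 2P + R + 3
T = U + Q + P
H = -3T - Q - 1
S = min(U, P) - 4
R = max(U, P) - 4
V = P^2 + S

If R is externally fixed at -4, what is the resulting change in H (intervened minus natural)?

The intervention breaks the incoming arrows to R: R = max(U, P) - 4 no longer applies, and R = -4.
Q = 2P + R + 3  [with P=2, R=-4]  = 3
T = U + Q + P  [with U=3, Q=3, P=2]  = 8
H = -3T - Q - 1  [with T=8, Q=3]  = -28
Without intervention: R = max(U, P) - 4  [with U=3, P=2]  = -1; Q = 2P + R + 3  [with P=2, R=-1]  = 6; T = U + Q + P  [with U=3, Q=6, P=2]  = 11; H = -3T - Q - 1  [with T=11, Q=6]  = -40.
Change = -28 − (-40) = 12.

12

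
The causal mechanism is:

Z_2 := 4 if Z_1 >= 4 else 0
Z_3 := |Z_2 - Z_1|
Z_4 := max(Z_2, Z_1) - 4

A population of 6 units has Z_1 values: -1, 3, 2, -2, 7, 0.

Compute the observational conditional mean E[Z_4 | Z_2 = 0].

Observing Z_2=0 restricts to units where Z_2's equation naturally yields 0: Z_1 ∈ {-1, 3, 2, -2, 0}. In that subpopulation Z_4 = -4, -1, -2, -4, -4, mean -3.

-3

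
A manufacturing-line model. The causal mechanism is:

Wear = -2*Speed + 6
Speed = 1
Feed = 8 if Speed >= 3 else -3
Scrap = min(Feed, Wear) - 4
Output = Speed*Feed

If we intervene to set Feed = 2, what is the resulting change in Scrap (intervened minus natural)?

Under do(Feed=2), the mechanism Feed = 8 if Speed >= 3 else -3 is discarded; Feed is fixed at 2.
Wear = -2*Speed + 6  [with Speed=1]  = 4
Scrap = min(Feed, Wear) - 4  [with Feed=2, Wear=4]  = -2
Without intervention: Feed = 8 if Speed >= 3 else -3  [with Speed=1]  = -3; Wear = -2*Speed + 6  [with Speed=1]  = 4; Scrap = min(Feed, Wear) - 4  [with Feed=-3, Wear=4]  = -7.
Change = -2 − (-7) = 5.

5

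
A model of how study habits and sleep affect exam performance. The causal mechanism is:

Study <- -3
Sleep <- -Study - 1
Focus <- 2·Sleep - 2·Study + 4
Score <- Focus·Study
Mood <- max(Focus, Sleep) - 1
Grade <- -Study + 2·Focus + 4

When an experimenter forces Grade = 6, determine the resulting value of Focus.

do(Grade=6) replaces the equation Grade <- -Study + 2·Focus + 4 with the constant Grade = 6.
Focus is not downstream of the intervention, so its value is determined by the original equations.
Sleep = -Study - 1  [with Study=-3]  = 2
Focus = 2·Sleep - 2·Study + 4  [with Sleep=2, Study=-3]  = 14

14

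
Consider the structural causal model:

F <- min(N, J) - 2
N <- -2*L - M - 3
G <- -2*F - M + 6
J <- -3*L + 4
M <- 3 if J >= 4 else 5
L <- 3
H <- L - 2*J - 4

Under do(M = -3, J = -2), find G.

25

Under do(M = -3, J = -2), each intervened variable's structural equation is replaced by its fixed value.
N = -2*L - M - 3  [with L=3, M=-3]  = -6
F = min(N, J) - 2  [with N=-6, J=-2]  = -8
G = -2*F - M + 6  [with F=-8, M=-3]  = 25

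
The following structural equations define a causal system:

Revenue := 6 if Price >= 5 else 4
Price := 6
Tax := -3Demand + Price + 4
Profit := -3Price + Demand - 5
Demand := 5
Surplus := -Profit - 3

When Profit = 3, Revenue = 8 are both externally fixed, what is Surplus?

The joint intervention fixes Profit = 3, Revenue = 8, removing each variable's own equation.
Surplus = -Profit - 3  [with Profit=3]  = -6

-6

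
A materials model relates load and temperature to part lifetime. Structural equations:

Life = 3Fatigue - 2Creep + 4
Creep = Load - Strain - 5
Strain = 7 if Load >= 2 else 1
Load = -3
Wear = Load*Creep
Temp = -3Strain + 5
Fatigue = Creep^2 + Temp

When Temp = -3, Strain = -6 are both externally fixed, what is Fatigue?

Setting Temp = -3, Strain = -6 by intervention discards those variables' equations.
Creep = Load - Strain - 5  [with Load=-3, Strain=-6]  = -2
Fatigue = Creep^2 + Temp  [with Creep=-2, Temp=-3]  = 1

1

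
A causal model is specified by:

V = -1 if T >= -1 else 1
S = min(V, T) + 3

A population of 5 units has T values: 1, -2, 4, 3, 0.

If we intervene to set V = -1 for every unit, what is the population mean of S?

1.8

Every unit gets V=-1 under the intervention. S values become 2, 1, 2, 2, 2; E[S|do(V=-1)] = 1.8.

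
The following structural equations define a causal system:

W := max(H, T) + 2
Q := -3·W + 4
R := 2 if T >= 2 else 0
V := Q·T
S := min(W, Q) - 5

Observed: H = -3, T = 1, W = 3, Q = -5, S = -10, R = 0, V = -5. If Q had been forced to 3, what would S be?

Intervening sets Q = 3 and removes its equation (Q := -3·W + 4).
W = max(H, T) + 2  [with H=-3, T=1]  = 3
S = min(W, Q) - 5  [with W=3, Q=3]  = -2

-2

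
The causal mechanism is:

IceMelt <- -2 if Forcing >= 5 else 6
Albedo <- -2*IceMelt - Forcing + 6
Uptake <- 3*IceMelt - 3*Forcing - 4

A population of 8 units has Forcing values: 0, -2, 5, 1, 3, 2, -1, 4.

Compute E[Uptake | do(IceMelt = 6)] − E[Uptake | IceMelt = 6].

-1.5

The intervention sets IceMelt=6 in all 8 units regardless of Forcing. Recomputing Uptake per unit gives 14, 20, -1, 11, 5, 8, 17, 2; average 9.5.
E[Uptake|IceMelt=6] averages over only the 7 units with IceMelt=6 (Forcing = 0, -2, 1, 3, 2, -1, 4): Uptake = 14, 20, 11, 5, 8, 17, 2, mean 11.
Difference = 9.5 − 11 = -1.5.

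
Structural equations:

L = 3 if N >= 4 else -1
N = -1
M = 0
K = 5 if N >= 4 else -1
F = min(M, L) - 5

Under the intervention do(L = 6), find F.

Intervening sets L = 6 and removes its equation (L = 3 if N >= 4 else -1).
F = min(M, L) - 5  [with M=0, L=6]  = -5

-5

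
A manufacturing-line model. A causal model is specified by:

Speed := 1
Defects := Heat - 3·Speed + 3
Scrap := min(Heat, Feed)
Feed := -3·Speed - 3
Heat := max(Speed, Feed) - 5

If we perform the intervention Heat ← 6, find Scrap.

do(Heat=6) replaces the equation Heat := max(Speed, Feed) - 5 with the constant Heat = 6.
Feed = -3·Speed - 3  [with Speed=1]  = -6
Scrap = min(Heat, Feed)  [with Heat=6, Feed=-6]  = -6

-6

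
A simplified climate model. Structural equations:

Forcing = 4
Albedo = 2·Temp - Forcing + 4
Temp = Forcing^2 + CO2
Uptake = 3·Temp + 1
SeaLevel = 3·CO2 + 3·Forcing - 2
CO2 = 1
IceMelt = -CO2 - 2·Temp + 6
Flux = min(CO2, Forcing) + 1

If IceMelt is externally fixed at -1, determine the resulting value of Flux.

The intervention breaks the incoming arrows to IceMelt: IceMelt = -CO2 - 2·Temp + 6 no longer applies, and IceMelt = -1.
No directed path runs from IceMelt to Flux, so Flux keeps its natural value.
Flux = min(CO2, Forcing) + 1  [with CO2=1, Forcing=4]  = 2

2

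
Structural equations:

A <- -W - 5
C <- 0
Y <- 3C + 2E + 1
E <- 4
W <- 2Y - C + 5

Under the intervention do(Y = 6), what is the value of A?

do(Y=6) replaces the equation Y <- 3C + 2E + 1 with the constant Y = 6.
W = 2Y - C + 5  [with Y=6, C=0]  = 17
A = -W - 5  [with W=17]  = -22

-22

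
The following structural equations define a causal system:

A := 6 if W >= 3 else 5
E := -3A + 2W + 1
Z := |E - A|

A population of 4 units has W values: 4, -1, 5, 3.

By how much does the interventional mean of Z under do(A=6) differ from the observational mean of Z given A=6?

The intervention sets A=6 in all 4 units regardless of W. Recomputing Z per unit gives 15, 25, 13, 17; average 17.5.
Conditioning on A=6 selects the 3 unit(s) with W ∈ {4, 5, 3}. Their Z values: 15, 13, 17. Mean = 15.
Difference = 17.5 − 15 = 2.5.

2.5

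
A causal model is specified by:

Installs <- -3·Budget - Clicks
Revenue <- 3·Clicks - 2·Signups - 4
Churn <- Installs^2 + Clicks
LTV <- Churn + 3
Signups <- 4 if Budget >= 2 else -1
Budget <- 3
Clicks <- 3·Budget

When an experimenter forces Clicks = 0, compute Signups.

Under do(Clicks=0), the mechanism Clicks <- 3·Budget is discarded; Clicks is fixed at 0.
Since Signups is not a descendant of the intervened variable, it is unaffected.
Signups = 4 if Budget >= 2 else -1  [with Budget=3]  = 4

4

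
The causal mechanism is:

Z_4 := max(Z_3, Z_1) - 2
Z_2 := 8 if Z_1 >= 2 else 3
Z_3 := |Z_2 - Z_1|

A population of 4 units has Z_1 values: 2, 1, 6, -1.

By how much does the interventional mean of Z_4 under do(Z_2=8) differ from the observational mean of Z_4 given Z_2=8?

Under do(Z_2=8), Z_2's equation is replaced by Z_2=8 for every unit. Per-unit Z_4: 4, 5, 4, 7. Mean = 5.
Conditioning on Z_2=8 selects the 2 unit(s) with Z_1 ∈ {2, 6}. Their Z_4 values: 4, 4. Mean = 4.
Difference = 5 − 4 = 1.

1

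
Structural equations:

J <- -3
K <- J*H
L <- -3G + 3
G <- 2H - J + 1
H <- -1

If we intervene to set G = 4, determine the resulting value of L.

The intervention breaks the incoming arrows to G: G <- 2H - J + 1 no longer applies, and G = 4.
L = -3G + 3  [with G=4]  = -9

-9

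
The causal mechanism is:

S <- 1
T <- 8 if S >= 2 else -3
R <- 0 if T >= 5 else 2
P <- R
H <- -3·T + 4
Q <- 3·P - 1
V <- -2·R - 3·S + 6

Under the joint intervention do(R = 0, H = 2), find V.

3

Under do(R = 0, H = 2), each intervened variable's structural equation is replaced by its fixed value.
V = -2·R - 3·S + 6  [with R=0, S=1]  = 3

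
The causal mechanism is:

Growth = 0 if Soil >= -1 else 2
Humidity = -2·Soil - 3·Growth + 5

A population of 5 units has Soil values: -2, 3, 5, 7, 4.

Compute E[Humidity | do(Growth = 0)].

-1.8

Under do(Growth=0), Growth's equation is replaced by Growth=0 for every unit. Per-unit Humidity: 9, -1, -5, -9, -3. Mean = -1.8.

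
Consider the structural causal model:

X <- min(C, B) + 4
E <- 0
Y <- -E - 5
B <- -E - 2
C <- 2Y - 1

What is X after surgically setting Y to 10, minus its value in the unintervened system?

9

do(Y=10) replaces the equation Y <- -E - 5 with the constant Y = 10.
B = -E - 2  [with E=0]  = -2
C = 2Y - 1  [with Y=10]  = 19
X = min(C, B) + 4  [with C=19, B=-2]  = 2
Without intervention: Y = -E - 5  [with E=0]  = -5; B = -E - 2  [with E=0]  = -2; C = 2Y - 1  [with Y=-5]  = -11; X = min(C, B) + 4  [with C=-11, B=-2]  = -7.
Change = 2 − (-7) = 9.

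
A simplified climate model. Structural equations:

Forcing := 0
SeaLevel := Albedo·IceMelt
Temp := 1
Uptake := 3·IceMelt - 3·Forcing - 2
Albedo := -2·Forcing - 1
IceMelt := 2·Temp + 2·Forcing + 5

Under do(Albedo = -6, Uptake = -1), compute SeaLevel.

-42

Setting Albedo = -6, Uptake = -1 by intervention discards those variables' equations.
IceMelt = 2·Temp + 2·Forcing + 5  [with Temp=1, Forcing=0]  = 7
SeaLevel = Albedo·IceMelt  [with Albedo=-6, IceMelt=7]  = -42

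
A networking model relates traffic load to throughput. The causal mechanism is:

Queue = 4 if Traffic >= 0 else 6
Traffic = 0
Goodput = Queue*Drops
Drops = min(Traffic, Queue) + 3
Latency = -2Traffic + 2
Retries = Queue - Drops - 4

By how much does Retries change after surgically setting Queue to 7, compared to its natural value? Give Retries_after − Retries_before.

do(Queue=7) replaces the equation Queue = 4 if Traffic >= 0 else 6 with the constant Queue = 7.
Drops = min(Traffic, Queue) + 3  [with Traffic=0, Queue=7]  = 3
Retries = Queue - Drops - 4  [with Queue=7, Drops=3]  = 0
Without intervention: Queue = 4 if Traffic >= 0 else 6  [with Traffic=0]  = 4; Drops = min(Traffic, Queue) + 3  [with Traffic=0, Queue=4]  = 3; Retries = Queue - Drops - 4  [with Queue=4, Drops=3]  = -3.
Change = 0 − (-3) = 3.

3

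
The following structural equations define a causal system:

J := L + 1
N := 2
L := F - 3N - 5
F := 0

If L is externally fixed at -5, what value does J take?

The intervention breaks the incoming arrows to L: L := F - 3N - 5 no longer applies, and L = -5.
J = L + 1  [with L=-5]  = -4

-4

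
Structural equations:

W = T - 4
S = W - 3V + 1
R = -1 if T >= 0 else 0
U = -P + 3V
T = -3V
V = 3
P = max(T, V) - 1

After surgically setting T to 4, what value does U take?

6

Under do(T=4), the mechanism T = -3V is discarded; T is fixed at 4.
P = max(T, V) - 1  [with T=4, V=3]  = 3
U = -P + 3V  [with P=3, V=3]  = 6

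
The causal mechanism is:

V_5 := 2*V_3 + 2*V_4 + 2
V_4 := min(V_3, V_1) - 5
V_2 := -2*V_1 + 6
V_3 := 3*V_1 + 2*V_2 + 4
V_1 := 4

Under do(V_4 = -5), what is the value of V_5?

16

Intervening sets V_4 = -5 and removes its equation (V_4 := min(V_3, V_1) - 5).
V_2 = -2*V_1 + 6  [with V_1=4]  = -2
V_3 = 3*V_1 + 2*V_2 + 4  [with V_1=4, V_2=-2]  = 12
V_5 = 2*V_3 + 2*V_4 + 2  [with V_3=12, V_4=-5]  = 16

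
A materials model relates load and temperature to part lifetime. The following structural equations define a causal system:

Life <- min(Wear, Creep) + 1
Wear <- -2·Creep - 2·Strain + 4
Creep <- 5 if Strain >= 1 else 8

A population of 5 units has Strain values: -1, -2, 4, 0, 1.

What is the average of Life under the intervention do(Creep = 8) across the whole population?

-11.8

do(Creep=8) breaks Creep's dependence on Strain. With Creep=8 fixed, Life across the units is -9, -7, -19, -11, -13, mean -11.8.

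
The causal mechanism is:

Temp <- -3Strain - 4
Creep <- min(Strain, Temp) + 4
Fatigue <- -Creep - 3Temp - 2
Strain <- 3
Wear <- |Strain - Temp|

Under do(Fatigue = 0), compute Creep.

-9

do(Fatigue=0) replaces the equation Fatigue <- -Creep - 3Temp - 2 with the constant Fatigue = 0.
Creep is not downstream of the intervention, so its value is determined by the original equations.
Temp = -3Strain - 4  [with Strain=3]  = -13
Creep = min(Strain, Temp) + 4  [with Strain=3, Temp=-13]  = -9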